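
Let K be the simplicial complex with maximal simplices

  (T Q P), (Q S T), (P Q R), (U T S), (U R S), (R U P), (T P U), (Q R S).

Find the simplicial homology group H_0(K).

We work with the vertex ordering P < Q < R < S < T < U. The simplices of K, each written with vertices in increasing order, are:

  0-simplices (6): P, Q, R, S, T, U
  1-simplices (12): PQ, PR, PT, PU, QR, QS, QT, RS, RU, ST, SU, TU
  2-simplices (8): PQR, PQT, PRU, PTU, QRS, QST, RSU, STU

so the chain groups are C_0 ≅ Z^6, C_1 ≅ Z^12, C_2 ≅ Z^8.

The boundary map ∂_1: C_1 → C_0 sends each edge [p,q] (with p < q) to q − p. For instance
  ∂PQ = Q − P.
The resulting 6×12 matrix has rank 5, and its Smith normal form has invariant factors (1,1,1,1,1).

Boundary ∂_2: C_2 → C_1 acts by ∂[p,q,r] = [q,r] − [p,r] + [p,q]. For instance
  ∂STU = TU − SU + ST,
  ∂QRS = RS − QS + QR.
The resulting 12×8 matrix has rank 7, and its Smith normal form has invariant factors (1,1,1,1,1,1,1).

Now H_k = ker ∂_k / im ∂_{k+1}, so:

  H_0: rank C_0 − rank ∂_1 = 6 − 5 = 1, and the invariant factors of ∂_1 are all 1, so H_0 = Z.

H_0 = Z.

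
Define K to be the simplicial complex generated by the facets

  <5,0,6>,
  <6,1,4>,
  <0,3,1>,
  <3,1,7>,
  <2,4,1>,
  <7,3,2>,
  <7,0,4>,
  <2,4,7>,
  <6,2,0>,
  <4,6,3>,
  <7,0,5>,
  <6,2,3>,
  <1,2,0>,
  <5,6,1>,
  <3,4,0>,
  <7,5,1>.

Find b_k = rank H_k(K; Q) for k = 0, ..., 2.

b_0 = 1, b_1 = 2, b_2 = 1.

Order the vertices as 0 < 1 < 2 < 3 < 4 < 5 < 6 < 7. Listing each simplex with vertices in this order, K has dimension 2 with simplices:

  0-simplices (8): [0], [1], [2], [3], [4], [5], [6], [7]
  1-simplices (24): (24 of them)
  2-simplices (16): [0,1,2], [0,1,3], [0,2,6], [0,3,4], [0,4,7], [0,5,6], [0,5,7], [1,2,4], [1,3,7], [1,4,6], [1,5,6], [1,5,7], [2,3,6], [2,3,7], [2,4,7], [3,4,6]

giving chain groups C_0 ≅ Z^8, C_1 ≅ Z^24, C_2 ≅ Z^16.

The boundary map ∂_1: C_1 → C_0 maps an edge to its endpoints' difference, ∂[p,q] = q − p. For instance
  ∂[4,7] = [7] − [4].
The resulting 8×24 matrix has rank 7, and its Smith normal form has invariant factors (1,1,1,1,1,1,1).

The boundary map ∂_2: C_2 → C_1 maps a triangle to the signed sum of its edges. For instance
  ∂[1,3,7] = [3,7] − [1,7] + [1,3],
  ∂[1,5,6] = [5,6] − [1,6] + [1,5].
The resulting 24×16 matrix has rank 15, and its Smith normal form has invariant factors (1,1,1,1,1,1,1,1,1,1,1,1,1,1,1).

Computing H_k = (kernel of ∂_k) / (image of ∂_{k+1}):

  H_0: rank C_0 − rank ∂_1 = 8 − 7 = 1, and the invariant factors of ∂_1 are all 1, so H_0 ≅ Z.
  H_1: rank ker ∂_1 − rank ∂_2 = (24 − 7) − 15 = 2, and the invariant factors of ∂_2 are all 1, so H_1 ≅ Z^2.
  H_2: rank ker ∂_2 − rank ∂_3 = (16 − 15) − 0 = 1, and there is no ∂_3, so H_2 ≅ Z.

As a check, the Euler characteristic is 8 − 24 + 16 = 0, which agrees with 1 − 2 + 1 = 0.

Hence the Betti numbers are b_0 = 1, b_1 = 2, b_2 = 1.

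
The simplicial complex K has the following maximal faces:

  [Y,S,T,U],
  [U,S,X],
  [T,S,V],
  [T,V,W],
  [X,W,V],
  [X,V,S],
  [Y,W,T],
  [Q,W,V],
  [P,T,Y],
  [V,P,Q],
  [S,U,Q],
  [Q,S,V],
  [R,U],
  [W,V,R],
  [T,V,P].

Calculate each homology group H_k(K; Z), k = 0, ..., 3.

Take the total order P < Q < R < S < T < U < V < W < X < Y on the vertex set. Then K (dimension 3) consists of the simplices:

  0-simplices (10): P, Q, R, S, T, U, V, W, X, Y
  1-simplices (26): PQ, PT, PV, PY, QS, QU, QV, QW, RU, RV, RW, ST, SU, SV, SX, SY, TU, TV, TW, TY, UX, UY, VW, VX, WX, WY
  2-simplices (17): PQV, PTV, PTY, QSU, QSV, QVW, RVW, STU, STV, STY, SUX, SUY, SVX, TUY, TVW, TWY, VWX
  3-simplices (1): STUY

so the chain groups are C_0 ≅ Z^10, C_1 ≅ Z^26, C_2 ≅ Z^17, C_3 ≅ Z^1.

∂_1: C_1 → C_0 is given by ∂[p,q] = [q] − [p].
This gives a 10×26 integer matrix of rank 9; reducing to Smith normal form yields diagonal entries (1,1,1,1,1,1,1,1,1).

∂_2: C_2 → C_1 maps a triangle to the signed sum of its edges. For instance
  ∂SUX = UX − SX + SU,
  ∂STU = TU − SU + ST.
This gives a 26×17 integer matrix of rank 16; reducing to Smith normal form yields diagonal entries (1,1,1,1,1,1,1,1,1,1,1,1,1,1,1,1).

∂_3: C_3 → C_2 sends each 3-simplex σ to the alternating sum Σ_i (−1)^i (σ with its i-th vertex removed). For instance
  ∂STUY = TUY − SUY + STY − STU.
As a 17×1 matrix over Z this has rank 1, with invariant factors (1).

Now H_k = ker ∂_k / im ∂_{k+1}, so:

  H_0: rank C_0 − rank ∂_1 = 10 − 9 = 1, and the invariant factors of ∂_1 are all 1, so H_0 ≅ Z.
  H_1: rank ker ∂_1 − rank ∂_2 = (26 − 9) − 16 = 1, and the invariant factors of ∂_2 are all 1, so H_1 ≅ Z.
  H_2: rank ker ∂_2 − rank ∂_3 = (17 − 16) − 1 = 0, and the invariant factors of ∂_3 are all 1, so H_2 ≅ 0.
  H_3: rank ker ∂_3 − rank ∂_4 = (1 − 1) − 0 = 0, and there is no ∂_4, so H_3 ≅ 0.

As a check, the Euler characteristic is 10 − 26 + 17 − 1 = 0, which agrees with 1 − 1 + 0 − 0 = 0.

H_0 ≅ Z,  H_1 ≅ Z,  H_2 = 0,  H_3 = 0.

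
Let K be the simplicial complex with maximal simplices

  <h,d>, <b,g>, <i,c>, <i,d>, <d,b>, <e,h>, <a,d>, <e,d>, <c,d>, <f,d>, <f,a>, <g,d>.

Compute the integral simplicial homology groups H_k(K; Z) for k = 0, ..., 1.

H_0 ≅ Z,  H_1 ≅ Z^4.

Order the vertices as a < b < c < d < e < f < g < h < i. Listing each simplex with vertices in this order, K has dimension 1 with simplices:

  0-simplices (9): a, b, c, d, e, f, g, h, i
  1-simplices (12): ad, af, bd, bg, cd, ci, de, df, dg, dh, di, eh

so the chain groups are C_0 ≅ Z^9, C_1 ≅ Z^12.

Boundary ∂_1: C_1 → C_0 sends each edge [p,q] (with p < q) to q − p.
This gives a 9×12 integer matrix of rank 8; reducing to Smith normal form yields diagonal entries (1,1,1,1,1,1,1,1).

Computing H_k = (kernel of ∂_k) / (image of ∂_{k+1}):

  H_0: rank C_0 − rank ∂_1 = 9 − 8 = 1, and the invariant factors of ∂_1 are all 1, so H_0 ≅ Z.
  H_1: rank ker ∂_1 − rank ∂_2 = (12 − 8) − 0 = 4, and there is no ∂_2, so H_1 ≅ Z^4.

As a check, the Euler characteristic is 9 − 12 = -3, which agrees with 1 − 4 = -3.
(K is a triangulation of a wedge of 4 circles.)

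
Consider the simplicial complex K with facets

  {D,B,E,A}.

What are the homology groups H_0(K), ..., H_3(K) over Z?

K has 4 vertices, 6 edges, 4 triangles, 1 3-simplex.
rank ∂_0 = 0, rank ∂_1 = 3 ⇒ b_0 = 4 − 0 − 3 = 1; all invariant factors of ∂_1 are 1 so no torsion. So H_0 = Z.
rank ∂_1 = 3, rank ∂_2 = 3 ⇒ b_1 = 6 − 3 − 3 = 0; all invariant factors of ∂_2 are 1 so no torsion. So H_1 = 0.
rank ∂_2 = 3, rank ∂_3 = 1 ⇒ b_2 = 4 − 3 − 1 = 0; all invariant factors of ∂_3 are 1 so no torsion. So H_2 = 0.
rank ∂_3 = 1, rank ∂_4 = 0 ⇒ b_3 = 1 − 1 − 0 = 0. So H_3 = 0.

H_0 = Z,  H_1 = 0,  H_2 = 0,  H_3 = 0.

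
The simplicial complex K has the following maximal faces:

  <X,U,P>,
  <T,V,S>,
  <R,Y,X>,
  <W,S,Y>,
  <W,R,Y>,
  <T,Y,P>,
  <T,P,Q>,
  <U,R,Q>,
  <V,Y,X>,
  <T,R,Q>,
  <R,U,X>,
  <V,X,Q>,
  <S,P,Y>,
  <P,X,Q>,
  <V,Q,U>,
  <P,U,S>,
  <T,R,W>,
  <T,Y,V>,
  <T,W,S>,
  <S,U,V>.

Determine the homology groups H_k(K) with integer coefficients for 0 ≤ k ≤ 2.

H_0 ≅ Z,  H_1 ≅ Z ⊕ Z_2,  H_2 = 0.

Order the vertices as P < Q < R < S < T < U < V < W < X < Y. Listing each simplex with vertices in this order, K has dimension 2 with simplices:

  0-simplices (10): P, Q, R, S, T, U, V, W, X, Y
  1-simplices (30): PQ, PS, PT, PU, PX, PY, QR, QT, QU, QV, QX, RT, RU, RW, RX, RY, ST, SU, SV, SW, SY, TV, TW, TY, UV, UX, VX, VY, WY, XY
  2-simplices (20): PQT, PQX, PSU, PSY, PTY, PUX, QRT, QRU, QUV, QVX, RTW, RUX, RWY, RXY, STV, STW, SUV, SWY, TVY, VXY

giving chain groups C_0 ≅ Z^10, C_1 ≅ Z^30, C_2 ≅ Z^20.

Boundary ∂_1: C_1 → C_0 is given by ∂[p,q] = [q] − [p].
The resulting 10×30 matrix has rank 9, and its Smith normal form has invariant factors (1,1,1,1,1,1,1,1,1).

∂_2: C_2 → C_1 acts by ∂[p,q,r] = [q,r] − [p,r] + [p,q]. For instance
  ∂PQT = QT − PT + PQ,
  ∂PTY = TY − PY + PT.
As a 30×20 matrix over Z this has rank 20, with invariant factors (1,1,1,1,1,1,1,1,1,1,1,1,1,1,1,1,1,1,1,2).

From H_k ≅ ker(∂_k) / im(∂_{k+1}) we obtain:

  H_0: rank C_0 − rank ∂_1 = 10 − 9 = 1, and the invariant factors of ∂_1 are all 1, so H_0 ≅ Z.
  H_1: rank ker ∂_1 − rank ∂_2 = (30 − 9) − 20 = 1, and ∂_2 has invariant factor 2 > 1, so H_1 ≅ Z ⊕ Z_2.
  H_2: rank ker ∂_2 − rank ∂_3 = (20 − 20) − 0 = 0, and there is no ∂_3, so H_2 ≅ 0.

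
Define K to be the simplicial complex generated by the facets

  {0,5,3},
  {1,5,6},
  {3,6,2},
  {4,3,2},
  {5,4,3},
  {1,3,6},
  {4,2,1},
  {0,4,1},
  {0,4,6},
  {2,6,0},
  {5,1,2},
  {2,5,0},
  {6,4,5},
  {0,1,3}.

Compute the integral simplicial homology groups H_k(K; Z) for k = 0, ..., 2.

Take the total order 0 < 1 < 2 < 3 < 4 < 5 < 6 on the vertex set. Then K (dimension 2) consists of the simplices:

  0-simplices (7): [0], [1], [2], [3], [4], [5], [6]
  1-simplices (21): [0,1], [0,2], [0,3], [0,4], [0,5], [0,6], [1,2], [1,3], [1,4], [1,5], [1,6], [2,3], [2,4], [2,5], [2,6], [3,4], [3,5], [3,6], [4,5], [4,6], [5,6]
  2-simplices (14): [0,1,3], [0,1,4], [0,2,5], [0,2,6], [0,3,5], [0,4,6], [1,2,4], [1,2,5], [1,3,6], [1,5,6], [2,3,4], [2,3,6], [3,4,5], [4,5,6]

giving chain groups C_0 ≅ Z^7, C_1 ≅ Z^21, C_2 ≅ Z^14.

∂_1: C_1 → C_0 sends each edge [p,q] (with p < q) to q − p. For instance
  ∂[1,5] = [5] − [1].
The resulting 7×21 matrix has rank 6, and its Smith normal form has invariant factors (1,1,1,1,1,1).

The boundary map ∂_2: C_2 → C_1 sends each 2-simplex [p,q,r] to [q,r] − [p,r] + [p,q]. For instance
  ∂[1,2,4] = [2,4] − [1,4] + [1,2],
  ∂[1,5,6] = [5,6] − [1,6] + [1,5].
The 21×14 boundary matrix has rank 13 and Smith normal form diag(1,1,1,1,1,1,1,1,1,1,1,1,1).

Reading off H_k = ker ∂_k / im ∂_{k+1}:

  H_0: rank C_0 − rank ∂_1 = 7 − 6 = 1, and the invariant factors of ∂_1 are all 1, so H_0 = Z.
  H_1: rank ker ∂_1 − rank ∂_2 = (21 − 6) − 13 = 2, and the invariant factors of ∂_2 are all 1, so H_1 = Z^2.
  H_2: rank ker ∂_2 − rank ∂_3 = (14 − 13) − 0 = 1, and there is no ∂_3, so H_2 = Z.

H_0 = Z,  H_1 = Z^2,  H_2 = Z.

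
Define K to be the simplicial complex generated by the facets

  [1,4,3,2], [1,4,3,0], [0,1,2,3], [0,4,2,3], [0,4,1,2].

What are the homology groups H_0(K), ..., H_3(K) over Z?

Fix the vertex order 0 < 1 < 2 < 3 < 4 and write every simplex with vertices in increasing order. Then dim K = 3 and the simplices of K are:

  0-simplices (5): [0], [1], [2], [3], [4]
  1-simplices (10): [0,1], [0,2], [0,3], [0,4], [1,2], [1,3], [1,4], [2,3], [2,4], [3,4]
  2-simplices (10): [0,1,2], [0,1,3], [0,1,4], [0,2,3], [0,2,4], [0,3,4], [1,2,3], [1,2,4], [1,3,4], [2,3,4]
  3-simplices (5): [0,1,2,3], [0,1,2,4], [0,1,3,4], [0,2,3,4], [1,2,3,4]

so the chain groups are C_0 ≅ Z^5, C_1 ≅ Z^10, C_2 ≅ Z^10, C_3 ≅ Z^5.

∂_1: C_1 → C_0 maps an edge to its endpoints' difference, ∂[p,q] = q − p. For instance
  ∂[1,2] = [2] − [1].
The 5×10 boundary matrix has rank 4 and Smith normal form diag(1,1,1,1).

Boundary ∂_2: C_2 → C_1 sends each 2-simplex [p,q,r] to [q,r] − [p,r] + [p,q]. For instance
  ∂[1,3,4] = [3,4] − [1,4] + [1,3],
  ∂[0,2,4] = [2,4] − [0,4] + [0,2].
The resulting 10×10 matrix has rank 6, and its Smith normal form has invariant factors (1,1,1,1,1,1).

∂_3: C_3 → C_2 sends each 3-simplex σ to the alternating sum Σ_i (−1)^i (σ with its i-th vertex removed). For instance
  ∂[0,2,3,4] = [2,3,4] − [0,3,4] + [0,2,4] − [0,2,3],
  ∂[0,1,3,4] = [1,3,4] − [0,3,4] + [0,1,4] − [0,1,3].
This gives a 10×5 integer matrix of rank 4; reducing to Smith normal form yields diagonal entries (1,1,1,1).

Now H_k = ker ∂_k / im ∂_{k+1}, so:

  H_0: rank C_0 − rank ∂_1 = 5 − 4 = 1, and the invariant factors of ∂_1 are all 1, so H_0 = Z.
  H_1: rank ker ∂_1 − rank ∂_2 = (10 − 4) − 6 = 0, and the invariant factors of ∂_2 are all 1, so H_1 = 0.
  H_2: rank ker ∂_2 − rank ∂_3 = (10 − 6) − 4 = 0, and the invariant factors of ∂_3 are all 1, so H_2 = 0.
  H_3: rank ker ∂_3 − rank ∂_4 = (5 − 4) − 0 = 1, and there is no ∂_4, so H_3 = Z.

As a check, the Euler characteristic is 5 − 10 + 10 − 5 = 0, which agrees with 1 − 0 + 0 − 1 = 0.

H_0 = Z,  H_1 = 0,  H_2 = 0,  H_3 = Z.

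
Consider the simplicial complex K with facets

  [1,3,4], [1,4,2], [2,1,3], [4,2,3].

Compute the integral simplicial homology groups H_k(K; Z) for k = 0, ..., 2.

Take the total order 1 < 2 < 3 < 4 on the vertex set. Then K (dimension 2) consists of the simplices:

  0-simplices (4): [1], [2], [3], [4]
  1-simplices (6): [1,2], [1,3], [1,4], [2,3], [2,4], [3,4]
  2-simplices (4): [1,2,3], [1,2,4], [1,3,4], [2,3,4]

giving chain groups C_0 ≅ Z^4, C_1 ≅ Z^6, C_2 ≅ Z^4.

The boundary map ∂_1: C_1 → C_0 is given by ∂[p,q] = [q] − [p]. For instance
  ∂[1,2] = [2] − [1].
As a 4×6 matrix over Z this has rank 3, with invariant factors (1,1,1).

Boundary ∂_2: C_2 → C_1 sends each 2-simplex [p,q,r] to [q,r] − [p,r] + [p,q]. For instance
  ∂[1,3,4] = [3,4] − [1,4] + [1,3],
  ∂[1,2,4] = [2,4] − [1,4] + [1,2].
This gives a 6×4 integer matrix of rank 3; reducing to Smith normal form yields diagonal entries (1,1,1).

Now H_k = ker ∂_k / im ∂_{k+1}, so:

  H_0: rank C_0 − rank ∂_1 = 4 − 3 = 1, and the invariant factors of ∂_1 are all 1, so H_0 = Z.
  H_1: rank ker ∂_1 − rank ∂_2 = (6 − 3) − 3 = 0, and the invariant factors of ∂_2 are all 1, so H_1 = 0.
  H_2: rank ker ∂_2 − rank ∂_3 = (4 − 3) − 0 = 1, and there is no ∂_3, so H_2 = Z.

(K is a triangulation of the 2-sphere S^2.)

H_0 ≅ Z,  H_1 = 0,  H_2 ≅ Z.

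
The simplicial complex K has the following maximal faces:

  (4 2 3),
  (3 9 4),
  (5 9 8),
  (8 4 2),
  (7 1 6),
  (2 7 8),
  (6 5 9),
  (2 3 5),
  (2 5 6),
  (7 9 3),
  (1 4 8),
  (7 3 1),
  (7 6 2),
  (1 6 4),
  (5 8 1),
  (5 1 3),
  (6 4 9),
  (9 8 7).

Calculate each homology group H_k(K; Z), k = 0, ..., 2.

H_0 = Z,  H_1 = Z^2,  H_2 = Z.

We work with the vertex ordering 1 < 2 < 3 < 4 < 5 < 6 < 7 < 8 < 9. The simplices of K, each written with vertices in increasing order, are:

  0-simplices (9): [1], [2], [3], [4], [5], [6], [7], [8], [9]
  1-simplices (27): (27 of them)
  2-simplices (18): [1,3,5], [1,3,7], [1,4,6], [1,4,8], [1,5,8], [1,6,7], [2,3,4], [2,3,5], [2,4,8], [2,5,6], [2,6,7], [2,7,8], [3,4,9], [3,7,9], [4,6,9], [5,6,9], [5,8,9], [7,8,9]

giving chain groups C_0 ≅ Z^9, C_1 ≅ Z^27, C_2 ≅ Z^18.

Boundary ∂_1: C_1 → C_0 sends each edge [p,q] (with p < q) to q − p.
This gives a 9×27 integer matrix of rank 8; reducing to Smith normal form yields diagonal entries (1,1,1,1,1,1,1,1).

∂_2: C_2 → C_1 maps a triangle to the signed sum of its edges. For instance
  ∂[1,6,7] = [6,7] − [1,7] + [1,6],
  ∂[2,7,8] = [7,8] − [2,8] + [2,7].
As a 27×18 matrix over Z this has rank 17, with invariant factors (1,1,1,1,1,1,1,1,1,1,1,1,1,1,1,1,1).

Reading off H_k = ker ∂_k / im ∂_{k+1}:

  H_0: rank C_0 − rank ∂_1 = 9 − 8 = 1, and the invariant factors of ∂_1 are all 1, so H_0 ≅ Z.
  H_1: rank ker ∂_1 − rank ∂_2 = (27 − 8) − 17 = 2, and the invariant factors of ∂_2 are all 1, so H_1 ≅ Z^2.
  H_2: rank ker ∂_2 − rank ∂_3 = (18 − 17) − 0 = 1, and there is no ∂_3, so H_2 ≅ Z.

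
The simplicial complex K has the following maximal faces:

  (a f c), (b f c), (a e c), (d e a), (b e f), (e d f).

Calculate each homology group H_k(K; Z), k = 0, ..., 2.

H_0 = Z,  H_1 = Z,  H_2 = 0.

K has 6 vertices, 12 edges, 6 triangles.
rank ∂_0 = 0, rank ∂_1 = 5 ⇒ b_0 = 6 − 0 − 5 = 1; all invariant factors of ∂_1 are 1 so no torsion. So H_0 ≅ Z.
rank ∂_1 = 5, rank ∂_2 = 6 ⇒ b_1 = 12 − 5 − 6 = 1; all invariant factors of ∂_2 are 1 so no torsion. So H_1 ≅ Z.
rank ∂_2 = 6, rank ∂_3 = 0 ⇒ b_2 = 6 − 6 − 0 = 0. So H_2 ≅ 0.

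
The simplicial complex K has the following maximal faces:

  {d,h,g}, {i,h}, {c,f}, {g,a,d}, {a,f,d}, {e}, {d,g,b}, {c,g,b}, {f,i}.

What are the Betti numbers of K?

Fix the vertex order a < b < c < d < e < f < g < h < i and write every simplex with vertices in increasing order. Then dim K = 2 and the simplices of K are:

  0-simplices (9): a, b, c, d, e, f, g, h, i
  1-simplices (14): ad, af, ag, bc, bd, bg, cf, cg, df, dg, dh, fi, gh, hi
  2-simplices (5): adf, adg, bcg, bdg, dgh

Hence C_0 ≅ Z^9, C_1 ≅ Z^14, C_2 ≅ Z^5.

Boundary ∂_1: C_1 → C_0 is given by ∂[p,q] = [q] − [p]. For instance
  ∂gh = h − g.
The resulting 9×14 matrix has rank 7, and its Smith normal form has invariant factors (1,1,1,1,1,1,1).

The boundary map ∂_2: C_2 → C_1 acts by ∂[p,q,r] = [q,r] − [p,r] + [p,q]. For instance
  ∂dgh = gh − dh + dg,
  ∂adg = dg − ag + ad.
As a 14×5 matrix over Z this has rank 5, with invariant factors (1,1,1,1,1).

Reading off H_k = ker ∂_k / im ∂_{k+1}:

  H_0: rank C_0 − rank ∂_1 = 9 − 7 = 2, and the invariant factors of ∂_1 are all 1, so H_0 = Z^2.
  H_1: rank ker ∂_1 − rank ∂_2 = (14 − 7) − 5 = 2, and the invariant factors of ∂_2 are all 1, so H_1 = Z^2.
  H_2: rank ker ∂_2 − rank ∂_3 = (5 − 5) − 0 = 0, and there is no ∂_3, so H_2 = 0.

Hence the Betti numbers are b_0 = 2, b_1 = 2, b_2 = 0.

b_0 = 2, b_1 = 2, b_2 = 0.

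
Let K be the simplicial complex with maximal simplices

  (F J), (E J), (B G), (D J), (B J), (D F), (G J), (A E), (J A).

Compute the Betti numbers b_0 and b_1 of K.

K has 7 vertices, 9 edges.
rank ∂_0 = 0, rank ∂_1 = 6 ⇒ b_0 = 7 − 0 − 6 = 1; all invariant factors of ∂_1 are 1 so no torsion. So H_0 ≅ Z.
rank ∂_1 = 6, rank ∂_2 = 0 ⇒ b_1 = 9 − 6 − 0 = 3. So H_1 ≅ Z^3.

b_0 = 1, b_1 = 3.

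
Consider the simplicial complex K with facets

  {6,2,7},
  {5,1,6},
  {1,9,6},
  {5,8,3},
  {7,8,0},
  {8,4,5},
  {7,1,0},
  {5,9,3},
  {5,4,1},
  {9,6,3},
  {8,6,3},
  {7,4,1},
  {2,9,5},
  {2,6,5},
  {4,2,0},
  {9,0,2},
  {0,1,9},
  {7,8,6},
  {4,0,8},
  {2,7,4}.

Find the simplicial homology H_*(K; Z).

H_0 ≅ Z,  H_1 ≅ Z ⊕ Z/2Z,  H_2 = 0.

We work with the vertex ordering 0 < 1 < 2 < 3 < 4 < 5 < 6 < 7 < 8 < 9. The simplices of K, each written with vertices in increasing order, are:

  0-simplices (10): [0], [1], [2], [3], [4], [5], [6], [7], [8], [9]
  1-simplices (30): (30 of them)
  2-simplices (20): (20 of them)

giving chain groups C_0 ≅ Z^10, C_1 ≅ Z^30, C_2 ≅ Z^20.

∂_1: C_1 → C_0 sends each edge [p,q] (with p < q) to q − p. For instance
  ∂[1,4] = [4] − [1].
As a 10×30 matrix over Z this has rank 9, with invariant factors (1,1,1,1,1,1,1,1,1).

The boundary map ∂_2: C_2 → C_1 sends each 2-simplex [p,q,r] to [q,r] − [p,r] + [p,q]. For instance
  ∂[2,5,6] = [5,6] − [2,6] + [2,5],
  ∂[1,6,9] = [6,9] − [1,9] + [1,6].
The resulting 30×20 matrix has rank 20, and its Smith normal form has invariant factors (1,1,1,1,1,1,1,1,1,1,1,1,1,1,1,1,1,1,1,2).

Now H_k = ker ∂_k / im ∂_{k+1}, so:

  H_0: rank C_0 − rank ∂_1 = 10 − 9 = 1, and the invariant factors of ∂_1 are all 1, so H_0 = Z.
  H_1: rank ker ∂_1 − rank ∂_2 = (30 − 9) − 20 = 1, and ∂_2 has invariant factor 2 > 1, so H_1 = Z ⊕ Z/2Z.
  H_2: rank ker ∂_2 − rank ∂_3 = (20 − 20) − 0 = 0, and there is no ∂_3, so H_2 = 0.

As a check, the Euler characteristic is 10 − 30 + 20 = 0, which agrees with 1 − 1 + 0 = 0.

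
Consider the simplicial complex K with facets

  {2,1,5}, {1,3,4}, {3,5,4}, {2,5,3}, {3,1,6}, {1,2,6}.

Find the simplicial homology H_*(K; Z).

K has 6 vertices, 12 edges, 6 triangles.
rank ∂_0 = 0, rank ∂_1 = 5 ⇒ b_0 = 6 − 0 − 5 = 1; all invariant factors of ∂_1 are 1 so no torsion. So H_0 ≅ Z.
rank ∂_1 = 5, rank ∂_2 = 6 ⇒ b_1 = 12 − 5 − 6 = 1; all invariant factors of ∂_2 are 1 so no torsion. So H_1 ≅ Z.
rank ∂_2 = 6, rank ∂_3 = 0 ⇒ b_2 = 6 − 6 − 0 = 0. So H_2 ≅ 0.

H_0 ≅ Z,  H_1 ≅ Z,  H_2 = 0.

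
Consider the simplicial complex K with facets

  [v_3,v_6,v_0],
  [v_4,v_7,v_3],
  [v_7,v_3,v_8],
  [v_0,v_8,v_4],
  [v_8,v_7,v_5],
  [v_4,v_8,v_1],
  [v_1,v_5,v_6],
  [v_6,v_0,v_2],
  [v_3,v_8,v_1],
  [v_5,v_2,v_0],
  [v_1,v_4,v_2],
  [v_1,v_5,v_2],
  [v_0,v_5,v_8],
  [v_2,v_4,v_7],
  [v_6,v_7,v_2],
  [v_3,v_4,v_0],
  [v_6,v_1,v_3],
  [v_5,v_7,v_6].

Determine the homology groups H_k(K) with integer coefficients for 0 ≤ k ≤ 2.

Take the total order v_0 < v_1 < v_2 < v_3 < v_4 < v_5 < v_6 < v_7 < v_8 on the vertex set. Then K (dimension 2) consists of the simplices:

  0-simplices (9): [v_0], [v_1], [v_2], [v_3], [v_4], [v_5], [v_6], [v_7], [v_8]
  1-simplices (27): (27 of them)
  2-simplices (18): (18 of them)

giving chain groups C_0 ≅ Z^9, C_1 ≅ Z^27, C_2 ≅ Z^18.

∂_1: C_1 → C_0 is given by ∂[p,q] = [q] − [p]. For instance
  ∂[v_1,v_2] = [v_2] − [v_1].
The 9×27 boundary matrix has rank 8 and Smith normal form diag(1,1,1,1,1,1,1,1).

Boundary ∂_2: C_2 → C_1 maps a triangle to the signed sum of its edges. For instance
  ∂[v_0,v_2,v_5] = [v_2,v_5] − [v_0,v_5] + [v_0,v_2],
  ∂[v_1,v_4,v_8] = [v_4,v_8] − [v_1,v_8] + [v_1,v_4].
The resulting 27×18 matrix has rank 18, and its Smith normal form has invariant factors (1,1,1,1,1,1,1,1,1,1,1,1,1,1,1,1,1,2).

Now H_k = ker ∂_k / im ∂_{k+1}, so:

  H_0: rank C_0 − rank ∂_1 = 9 − 8 = 1, and the invariant factors of ∂_1 are all 1, so H_0 ≅ Z.
  H_1: rank ker ∂_1 − rank ∂_2 = (27 − 8) − 18 = 1, and ∂_2 has invariant factor 2 > 1, so H_1 ≅ Z × Z/2.
  H_2: rank ker ∂_2 − rank ∂_3 = (18 − 18) − 0 = 0, and there is no ∂_3, so H_2 ≅ 0.

H_0 = Z,  H_1 = Z × Z/2,  H_2 = 0.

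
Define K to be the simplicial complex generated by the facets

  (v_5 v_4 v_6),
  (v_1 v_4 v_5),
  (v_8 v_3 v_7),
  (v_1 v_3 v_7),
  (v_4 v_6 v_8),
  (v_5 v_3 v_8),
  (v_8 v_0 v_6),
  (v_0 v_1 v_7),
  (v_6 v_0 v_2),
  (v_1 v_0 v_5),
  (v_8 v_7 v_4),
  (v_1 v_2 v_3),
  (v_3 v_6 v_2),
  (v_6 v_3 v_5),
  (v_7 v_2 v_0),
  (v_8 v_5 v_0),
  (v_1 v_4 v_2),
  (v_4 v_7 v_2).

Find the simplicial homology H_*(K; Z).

K has 9 vertices, 27 edges, 18 triangles.
rank ∂_0 = 0, rank ∂_1 = 8 ⇒ b_0 = 9 − 0 − 8 = 1; all invariant factors of ∂_1 are 1 so no torsion. So H_0 = Z.
rank ∂_1 = 8, rank ∂_2 = 18 ⇒ b_1 = 27 − 8 − 18 = 1; ∂_2 has invariant factor(s) [2] giving torsion. So H_1 = Z ⊕ Z/2.
rank ∂_2 = 18, rank ∂_3 = 0 ⇒ b_2 = 18 − 18 − 0 = 0. So H_2 = 0.

H_0 ≅ Z,  H_1 ≅ Z ⊕ Z/2,  H_2 = 0.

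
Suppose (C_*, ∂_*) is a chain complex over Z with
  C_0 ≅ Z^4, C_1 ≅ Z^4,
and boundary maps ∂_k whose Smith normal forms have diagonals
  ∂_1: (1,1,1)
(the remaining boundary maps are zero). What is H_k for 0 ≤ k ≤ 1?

H_0: b_0 = 4 − 0 − 3 = 1; torsion from ∂_1 factors > 1: none. So H_0 ≅ Z.
H_1: b_1 = 4 − 3 − 0 = 1; torsion from ∂_2 factors > 1: none. So H_1 ≅ Z.

H_0 ≅ Z,  H_1 ≅ Z.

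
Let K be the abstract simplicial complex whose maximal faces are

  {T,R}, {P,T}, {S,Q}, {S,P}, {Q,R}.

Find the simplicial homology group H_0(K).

H_0 = Z.

Order the vertices as P < Q < R < S < T. Listing each simplex with vertices in this order, K has dimension 1 with simplices:

  0-simplices (5): P, Q, R, S, T
  1-simplices (5): PS, PT, QR, QS, RT

giving chain groups C_0 ≅ Z^5, C_1 ≅ Z^5.

Boundary ∂_1: C_1 → C_0 maps an edge to its endpoints' difference, ∂[p,q] = q − p.
The 5×5 boundary matrix has rank 4 and Smith normal form diag(1,1,1,1).

Reading off H_k = ker ∂_k / im ∂_{k+1}:

  H_0: rank C_0 − rank ∂_1 = 5 − 4 = 1, and the invariant factors of ∂_1 are all 1, so H_0 ≅ Z.

(K is a triangulation of the circle S^1.)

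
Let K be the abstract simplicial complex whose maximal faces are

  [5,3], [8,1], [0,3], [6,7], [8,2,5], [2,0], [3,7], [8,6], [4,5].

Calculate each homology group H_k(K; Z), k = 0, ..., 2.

Order the vertices as 0 < 1 < 2 < 3 < 4 < 5 < 6 < 7 < 8. Listing each simplex with vertices in this order, K has dimension 2 with simplices:

  0-simplices (9): [0], [1], [2], [3], [4], [5], [6], [7], [8]
  1-simplices (11): [0,2], [0,3], [1,8], [2,5], [2,8], [3,5], [3,7], [4,5], [5,8], [6,7], [6,8]
  2-simplices (1): [2,5,8]

Hence C_0 ≅ Z^9, C_1 ≅ Z^11, C_2 ≅ Z^1.

Boundary ∂_1: C_1 → C_0 is given by ∂[p,q] = [q] − [p]. For instance
  ∂[6,8] = [8] − [6].
As a 9×11 matrix over Z this has rank 8, with invariant factors (1,1,1,1,1,1,1,1).

Boundary ∂_2: C_2 → C_1 acts by ∂[p,q,r] = [q,r] − [p,r] + [p,q]. For instance
  ∂[2,5,8] = [5,8] − [2,8] + [2,5].
The 11×1 boundary matrix has rank 1 and Smith normal form diag(1).

From H_k ≅ ker(∂_k) / im(∂_{k+1}) we obtain:

  H_0: rank C_0 − rank ∂_1 = 9 − 8 = 1, and the invariant factors of ∂_1 are all 1, so H_0 ≅ Z.
  H_1: rank ker ∂_1 − rank ∂_2 = (11 − 8) − 1 = 2, and the invariant factors of ∂_2 are all 1, so H_1 ≅ Z^2.
  H_2: rank ker ∂_2 − rank ∂_3 = (1 − 1) − 0 = 0, and there is no ∂_3, so H_2 ≅ 0.

H_0 ≅ Z,  H_1 ≅ Z^2,  H_2 = 0.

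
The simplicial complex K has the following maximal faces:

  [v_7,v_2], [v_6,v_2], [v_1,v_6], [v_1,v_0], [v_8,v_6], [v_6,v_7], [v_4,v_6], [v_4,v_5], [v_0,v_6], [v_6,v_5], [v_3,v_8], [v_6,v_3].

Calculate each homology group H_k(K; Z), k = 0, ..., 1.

H_0 ≅ Z,  H_1 ≅ Z^4.

Fix the vertex order v_0 < v_1 < v_2 < v_3 < v_4 < v_5 < v_6 < v_7 < v_8 and write every simplex with vertices in increasing order. Then dim K = 1 and the simplices of K are:

  0-simplices (9): [v_0], [v_1], [v_2], [v_3], [v_4], [v_5], [v_6], [v_7], [v_8]
  1-simplices (12): [v_0,v_1], [v_0,v_6], [v_1,v_6], [v_2,v_6], [v_2,v_7], [v_3,v_6], [v_3,v_8], [v_4,v_5], [v_4,v_6], [v_5,v_6], [v_6,v_7], [v_6,v_8]

so the chain groups are C_0 ≅ Z^9, C_1 ≅ Z^12.

The boundary map ∂_1: C_1 → C_0 maps an edge to its endpoints' difference, ∂[p,q] = q − p.
The 9×12 boundary matrix has rank 8 and Smith normal form diag(1,1,1,1,1,1,1,1).

Now H_k = ker ∂_k / im ∂_{k+1}, so:

  H_0: rank C_0 − rank ∂_1 = 9 − 8 = 1, and the invariant factors of ∂_1 are all 1, so H_0 ≅ Z.
  H_1: rank ker ∂_1 − rank ∂_2 = (12 − 8) − 0 = 4, and there is no ∂_2, so H_1 ≅ Z^4.

As a check, the Euler characteristic is 9 − 12 = -3, which agrees with 1 − 4 = -3.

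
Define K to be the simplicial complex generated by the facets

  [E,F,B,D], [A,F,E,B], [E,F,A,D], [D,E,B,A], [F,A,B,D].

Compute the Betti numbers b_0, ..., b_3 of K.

K has 5 vertices, 10 edges, 10 triangles, 5 3-simplices.
rank ∂_0 = 0, rank ∂_1 = 4 ⇒ b_0 = 5 − 0 − 4 = 1; all invariant factors of ∂_1 are 1 so no torsion. So H_0 = Z.
rank ∂_1 = 4, rank ∂_2 = 6 ⇒ b_1 = 10 − 4 − 6 = 0; all invariant factors of ∂_2 are 1 so no torsion. So H_1 = 0.
rank ∂_2 = 6, rank ∂_3 = 4 ⇒ b_2 = 10 − 6 − 4 = 0; all invariant factors of ∂_3 are 1 so no torsion. So H_2 = 0.
rank ∂_3 = 4, rank ∂_4 = 0 ⇒ b_3 = 5 − 4 − 0 = 1. So H_3 = Z.

b_0 = 1, b_1 = 0, b_2 = 0, b_3 = 1.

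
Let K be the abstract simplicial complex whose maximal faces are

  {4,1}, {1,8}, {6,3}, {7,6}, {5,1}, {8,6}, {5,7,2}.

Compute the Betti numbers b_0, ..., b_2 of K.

b_0 = 1, b_1 = 1, b_2 = 0.

Fix the vertex order 1 < 2 < 3 < 4 < 5 < 6 < 7 < 8 and write every simplex with vertices in increasing order. Then dim K = 2 and the simplices of K are:

  0-simplices (8): [1], [2], [3], [4], [5], [6], [7], [8]
  1-simplices (9): [1,4], [1,5], [1,8], [2,5], [2,7], [3,6], [5,7], [6,7], [6,8]
  2-simplices (1): [2,5,7]

giving chain groups C_0 ≅ Z^8, C_1 ≅ Z^9, C_2 ≅ Z^1.

The boundary map ∂_1: C_1 → C_0 maps an edge to its endpoints' difference, ∂[p,q] = q − p. For instance
  ∂[1,8] = [8] − [1].
This gives a 8×9 integer matrix of rank 7; reducing to Smith normal form yields diagonal entries (1,1,1,1,1,1,1).

∂_2: C_2 → C_1 sends each 2-simplex [p,q,r] to [q,r] − [p,r] + [p,q]. For instance
  ∂[2,5,7] = [5,7] − [2,7] + [2,5].
As a 9×1 matrix over Z this has rank 1, with invariant factors (1).

From H_k ≅ ker(∂_k) / im(∂_{k+1}) we obtain:

  H_0: rank C_0 − rank ∂_1 = 8 − 7 = 1, and the invariant factors of ∂_1 are all 1, so H_0 = Z.
  H_1: rank ker ∂_1 − rank ∂_2 = (9 − 7) − 1 = 1, and the invariant factors of ∂_2 are all 1, so H_1 = Z.
  H_2: rank ker ∂_2 − rank ∂_3 = (1 − 1) − 0 = 0, and there is no ∂_3, so H_2 = 0.

Hence the Betti numbers are b_0 = 1, b_1 = 1, b_2 = 0.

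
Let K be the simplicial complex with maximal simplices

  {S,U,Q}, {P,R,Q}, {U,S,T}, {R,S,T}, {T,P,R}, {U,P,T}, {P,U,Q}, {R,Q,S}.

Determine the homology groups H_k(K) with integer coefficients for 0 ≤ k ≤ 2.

H_0 ≅ Z,  H_1 = 0,  H_2 ≅ Z.

K has 6 vertices, 12 edges, 8 triangles.
rank ∂_0 = 0, rank ∂_1 = 5 ⇒ b_0 = 6 − 0 − 5 = 1; all invariant factors of ∂_1 are 1 so no torsion. So H_0 = Z.
rank ∂_1 = 5, rank ∂_2 = 7 ⇒ b_1 = 12 − 5 − 7 = 0; all invariant factors of ∂_2 are 1 so no torsion. So H_1 = 0.
rank ∂_2 = 7, rank ∂_3 = 0 ⇒ b_2 = 8 − 7 − 0 = 1. So H_2 = Z.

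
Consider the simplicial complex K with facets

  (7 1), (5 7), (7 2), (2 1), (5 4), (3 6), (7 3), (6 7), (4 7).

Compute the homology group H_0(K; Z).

H_0 = Z.

Fix the vertex order 1 < 2 < 3 < 4 < 5 < 6 < 7 and write every simplex with vertices in increasing order. Then dim K = 1 and the simplices of K are:

  0-simplices (7): [1], [2], [3], [4], [5], [6], [7]
  1-simplices (9): [1,2], [1,7], [2,7], [3,6], [3,7], [4,5], [4,7], [5,7], [6,7]

Hence C_0 ≅ Z^7, C_1 ≅ Z^9.

The boundary map ∂_1: C_1 → C_0 sends each edge [p,q] (with p < q) to q − p.
The resulting 7×9 matrix has rank 6, and its Smith normal form has invariant factors (1,1,1,1,1,1).

Now H_k = ker ∂_k / im ∂_{k+1}, so:

  H_0: rank C_0 − rank ∂_1 = 7 − 6 = 1, and the invariant factors of ∂_1 are all 1, so H_0 ≅ Z.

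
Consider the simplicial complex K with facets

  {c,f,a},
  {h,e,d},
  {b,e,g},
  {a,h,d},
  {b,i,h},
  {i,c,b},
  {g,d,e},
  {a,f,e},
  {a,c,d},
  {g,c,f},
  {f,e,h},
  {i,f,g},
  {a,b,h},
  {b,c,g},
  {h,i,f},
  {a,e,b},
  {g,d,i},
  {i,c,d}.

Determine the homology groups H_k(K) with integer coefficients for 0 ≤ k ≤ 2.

H_0 = Z,  H_1 = Z ⊕ Z/2,  H_2 = 0.

Fix the vertex order a < b < c < d < e < f < g < h < i and write every simplex with vertices in increasing order. Then dim K = 2 and the simplices of K are:

  0-simplices (9): a, b, c, d, e, f, g, h, i
  1-simplices (27): ab, ac, ad, ae, af, ah, bc, be, bg, bh, bi, cd, cf, cg, ci, de, dg, dh, di, ef, eg, eh, fg, fh, fi, gi, hi
  2-simplices (18): abe, abh, acd, acf, adh, aef, bcg, bci, beg, bhi, cdi, cfg, deg, deh, dgi, efh, fgi, fhi

giving chain groups C_0 ≅ Z^9, C_1 ≅ Z^27, C_2 ≅ Z^18.

Boundary ∂_1: C_1 → C_0 is given by ∂[p,q] = [q] − [p]. For instance
  ∂eg = g − e.
The 9×27 boundary matrix has rank 8 and Smith normal form diag(1,1,1,1,1,1,1,1).

Boundary ∂_2: C_2 → C_1 sends each 2-simplex [p,q,r] to [q,r] − [p,r] + [p,q]. For instance
  ∂bci = ci − bi + bc,
  ∂efh = fh − eh + ef.
This gives a 27×18 integer matrix of rank 18; reducing to Smith normal form yields diagonal entries (1,1,1,1,1,1,1,1,1,1,1,1,1,1,1,1,1,2).

Now H_k = ker ∂_k / im ∂_{k+1}, so:

  H_0: rank C_0 − rank ∂_1 = 9 − 8 = 1, and the invariant factors of ∂_1 are all 1, so H_0 = Z.
  H_1: rank ker ∂_1 − rank ∂_2 = (27 − 8) − 18 = 1, and ∂_2 has invariant factor 2 > 1, so H_1 = Z ⊕ Z/2.
  H_2: rank ker ∂_2 − rank ∂_3 = (18 − 18) − 0 = 0, and there is no ∂_3, so H_2 = 0.

As a check, the Euler characteristic is 9 − 27 + 18 = 0, which agrees with 1 − 1 + 0 = 0.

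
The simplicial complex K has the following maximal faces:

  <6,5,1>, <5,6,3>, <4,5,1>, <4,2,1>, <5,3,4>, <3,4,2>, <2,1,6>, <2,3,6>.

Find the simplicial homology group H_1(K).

We work with the vertex ordering 1 < 2 < 3 < 4 < 5 < 6. The simplices of K, each written with vertices in increasing order, are:

  0-simplices (6): [1], [2], [3], [4], [5], [6]
  1-simplices (12): [1,2], [1,4], [1,5], [1,6], [2,3], [2,4], [2,6], [3,4], [3,5], [3,6], [4,5], [5,6]
  2-simplices (8): [1,2,4], [1,2,6], [1,4,5], [1,5,6], [2,3,4], [2,3,6], [3,4,5], [3,5,6]

Hence C_0 ≅ Z^6, C_1 ≅ Z^12, C_2 ≅ Z^8.

The boundary map ∂_1: C_1 → C_0 sends each edge [p,q] (with p < q) to q − p.
The resulting 6×12 matrix has rank 5, and its Smith normal form has invariant factors (1,1,1,1,1).

The boundary map ∂_2: C_2 → C_1 sends each 2-simplex [p,q,r] to [q,r] − [p,r] + [p,q]. For instance
  ∂[2,3,6] = [3,6] − [2,6] + [2,3],
  ∂[3,5,6] = [5,6] − [3,6] + [3,5].
The resulting 12×8 matrix has rank 7, and its Smith normal form has invariant factors (1,1,1,1,1,1,1).

From H_k ≅ ker(∂_k) / im(∂_{k+1}) we obtain:

  H_1: rank ker ∂_1 − rank ∂_2 = (12 − 5) − 7 = 0, and the invariant factors of ∂_2 are all 1, so H_1 = 0.

(K is a triangulation of the 2-sphere S^2.)

H_1 = 0.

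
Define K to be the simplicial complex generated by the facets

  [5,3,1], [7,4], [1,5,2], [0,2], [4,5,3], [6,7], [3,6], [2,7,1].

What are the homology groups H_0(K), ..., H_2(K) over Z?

Fix the vertex order 0 < 1 < 2 < 3 < 4 < 5 < 6 < 7 and write every simplex with vertices in increasing order. Then dim K = 2 and the simplices of K are:

  0-simplices (8): [0], [1], [2], [3], [4], [5], [6], [7]
  1-simplices (13): [0,2], [1,2], [1,3], [1,5], [1,7], [2,5], [2,7], [3,4], [3,5], [3,6], [4,5], [4,7], [6,7]
  2-simplices (4): [1,2,5], [1,2,7], [1,3,5], [3,4,5]

so the chain groups are C_0 ≅ Z^8, C_1 ≅ Z^13, C_2 ≅ Z^4.

Boundary ∂_1: C_1 → C_0 is given by ∂[p,q] = [q] − [p].
This gives a 8×13 integer matrix of rank 7; reducing to Smith normal form yields diagonal entries (1,1,1,1,1,1,1).

∂_2: C_2 → C_1 maps a triangle to the signed sum of its edges. For instance
  ∂[3,4,5] = [4,5] − [3,5] + [3,4],
  ∂[1,3,5] = [3,5] − [1,5] + [1,3].
As a 13×4 matrix over Z this has rank 4, with invariant factors (1,1,1,1).

Reading off H_k = ker ∂_k / im ∂_{k+1}:

  H_0: rank C_0 − rank ∂_1 = 8 − 7 = 1, and the invariant factors of ∂_1 are all 1, so H_0 = Z.
  H_1: rank ker ∂_1 − rank ∂_2 = (13 − 7) − 4 = 2, and the invariant factors of ∂_2 are all 1, so H_1 = Z^2.
  H_2: rank ker ∂_2 − rank ∂_3 = (4 − 4) − 0 = 0, and there is no ∂_3, so H_2 = 0.

H_0 ≅ Z,  H_1 ≅ Z^2,  H_2 = 0.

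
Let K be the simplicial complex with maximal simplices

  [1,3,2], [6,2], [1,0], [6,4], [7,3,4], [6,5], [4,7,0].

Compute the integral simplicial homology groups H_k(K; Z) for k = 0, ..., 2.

H_0 ≅ Z,  H_1 ≅ Z^2,  H_2 = 0.

Take the total order 0 < 1 < 2 < 3 < 4 < 5 < 6 < 7 on the vertex set. Then K (dimension 2) consists of the simplices:

  0-simplices (8): [0], [1], [2], [3], [4], [5], [6], [7]
  1-simplices (12): [0,1], [0,4], [0,7], [1,2], [1,3], [2,3], [2,6], [3,4], [3,7], [4,6], [4,7], [5,6]
  2-simplices (3): [0,4,7], [1,2,3], [3,4,7]

Hence C_0 ≅ Z^8, C_1 ≅ Z^12, C_2 ≅ Z^3.

The boundary map ∂_1: C_1 → C_0 is given by ∂[p,q] = [q] − [p].
As a 8×12 matrix over Z this has rank 7, with invariant factors (1,1,1,1,1,1,1).

The boundary map ∂_2: C_2 → C_1 acts by ∂[p,q,r] = [q,r] − [p,r] + [p,q]. For instance
  ∂[1,2,3] = [2,3] − [1,3] + [1,2],
  ∂[3,4,7] = [4,7] − [3,7] + [3,4].
As a 12×3 matrix over Z this has rank 3, with invariant factors (1,1,1).

Reading off H_k = ker ∂_k / im ∂_{k+1}:

  H_0: rank C_0 − rank ∂_1 = 8 − 7 = 1, and the invariant factors of ∂_1 are all 1, so H_0 ≅ Z.
  H_1: rank ker ∂_1 − rank ∂_2 = (12 − 7) − 3 = 2, and the invariant factors of ∂_2 are all 1, so H_1 ≅ Z^2.
  H_2: rank ker ∂_2 − rank ∂_3 = (3 − 3) − 0 = 0, and there is no ∂_3, so H_2 ≅ 0.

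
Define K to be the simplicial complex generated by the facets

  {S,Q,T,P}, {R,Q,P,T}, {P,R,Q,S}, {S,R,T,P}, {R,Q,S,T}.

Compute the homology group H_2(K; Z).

H_2 = 0.

Order the vertices as P < Q < R < S < T. Listing each simplex with vertices in this order, K has dimension 3 with simplices:

  0-simplices (5): P, Q, R, S, T
  1-simplices (10): PQ, PR, PS, PT, QR, QS, QT, RS, RT, ST
  2-simplices (10): PQR, PQS, PQT, PRS, PRT, PST, QRS, QRT, QST, RST
  3-simplices (5): PQRS, PQRT, PQST, PRST, QRST

giving chain groups C_0 ≅ Z^5, C_1 ≅ Z^10, C_2 ≅ Z^10, C_3 ≅ Z^5.

∂_1: C_1 → C_0 maps an edge to its endpoints' difference, ∂[p,q] = q − p.
The resulting 5×10 matrix has rank 4, and its Smith normal form has invariant factors (1,1,1,1).

Boundary ∂_2: C_2 → C_1 sends each 2-simplex [p,q,r] to [q,r] − [p,r] + [p,q]. For instance
  ∂PQS = QS − PS + PQ,
  ∂QRS = RS − QS + QR.
The 10×10 boundary matrix has rank 6 and Smith normal form diag(1,1,1,1,1,1).

∂_3: C_3 → C_2 sends each 3-simplex σ to the alternating sum Σ_i (−1)^i (σ with its i-th vertex removed). For instance
  ∂PQST = QST − PST + PQT − PQS,
  ∂PQRT = QRT − PRT + PQT − PQR.
The resulting 10×5 matrix has rank 4, and its Smith normal form has invariant factors (1,1,1,1).

Now H_k = ker ∂_k / im ∂_{k+1}, so:

  H_2: rank ker ∂_2 − rank ∂_3 = (10 − 6) − 4 = 0, and the invariant factors of ∂_3 are all 1, so H_2 ≅ 0.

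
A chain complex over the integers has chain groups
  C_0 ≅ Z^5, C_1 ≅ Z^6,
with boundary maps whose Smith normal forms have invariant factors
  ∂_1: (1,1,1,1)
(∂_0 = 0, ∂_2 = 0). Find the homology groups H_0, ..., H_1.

H_0 ≅ Z,  H_1 ≅ Z^2.

H_0: b_0 = 5 − 0 − 4 = 1; torsion from ∂_1 factors > 1: none. So H_0 ≅ Z.
H_1: b_1 = 6 − 4 − 0 = 2; torsion from ∂_2 factors > 1: none. So H_1 ≅ Z^2.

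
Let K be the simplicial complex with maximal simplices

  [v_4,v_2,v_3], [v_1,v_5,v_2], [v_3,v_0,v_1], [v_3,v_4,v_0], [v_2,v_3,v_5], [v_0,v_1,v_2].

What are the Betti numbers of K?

b_0 = 1, b_1 = 1, b_2 = 0.

K has 6 vertices, 12 edges, 6 triangles.
rank ∂_0 = 0, rank ∂_1 = 5 ⇒ b_0 = 6 − 0 − 5 = 1; all invariant factors of ∂_1 are 1 so no torsion. So H_0 ≅ Z.
rank ∂_1 = 5, rank ∂_2 = 6 ⇒ b_1 = 12 − 5 − 6 = 1; all invariant factors of ∂_2 are 1 so no torsion. So H_1 ≅ Z.
rank ∂_2 = 6, rank ∂_3 = 0 ⇒ b_2 = 6 − 6 − 0 = 0. So H_2 ≅ 0.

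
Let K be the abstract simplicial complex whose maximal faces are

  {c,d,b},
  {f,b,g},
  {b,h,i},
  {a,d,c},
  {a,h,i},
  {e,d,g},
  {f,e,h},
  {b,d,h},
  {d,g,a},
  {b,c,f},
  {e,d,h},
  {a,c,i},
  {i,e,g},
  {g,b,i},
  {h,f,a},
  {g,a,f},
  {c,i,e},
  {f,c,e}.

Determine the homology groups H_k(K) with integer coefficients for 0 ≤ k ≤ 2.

H_0 = Z,  H_1 = Z^2,  H_2 = Z.

We work with the vertex ordering a < b < c < d < e < f < g < h < i. The simplices of K, each written with vertices in increasing order, are:

  0-simplices (9): a, b, c, d, e, f, g, h, i
  1-simplices (27): ac, ad, af, ag, ah, ai, bc, bd, bf, bg, bh, bi, cd, ce, cf, ci, de, dg, dh, ef, eg, eh, ei, fg, fh, gi, hi
  2-simplices (18): acd, aci, adg, afg, afh, ahi, bcd, bcf, bdh, bfg, bgi, bhi, cef, cei, deg, deh, efh, egi

so the chain groups are C_0 ≅ Z^9, C_1 ≅ Z^27, C_2 ≅ Z^18.

∂_1: C_1 → C_0 maps an edge to its endpoints' difference, ∂[p,q] = q − p. For instance
  ∂ef = f − e.
The 9×27 boundary matrix has rank 8 and Smith normal form diag(1,1,1,1,1,1,1,1).

The boundary map ∂_2: C_2 → C_1 acts by ∂[p,q,r] = [q,r] − [p,r] + [p,q]. For instance
  ∂aci = ci − ai + ac,
  ∂cef = ef − cf + ce.
The resulting 27×18 matrix has rank 17, and its Smith normal form has invariant factors (1,1,1,1,1,1,1,1,1,1,1,1,1,1,1,1,1).

Reading off H_k = ker ∂_k / im ∂_{k+1}:

  H_0: rank C_0 − rank ∂_1 = 9 − 8 = 1, and the invariant factors of ∂_1 are all 1, so H_0 = Z.
  H_1: rank ker ∂_1 − rank ∂_2 = (27 − 8) − 17 = 2, and the invariant factors of ∂_2 are all 1, so H_1 = Z^2.
  H_2: rank ker ∂_2 − rank ∂_3 = (18 − 17) − 0 = 1, and there is no ∂_3, so H_2 = Z.

As a check, the Euler characteristic is 9 − 27 + 18 = 0, which agrees with 1 − 2 + 1 = 0.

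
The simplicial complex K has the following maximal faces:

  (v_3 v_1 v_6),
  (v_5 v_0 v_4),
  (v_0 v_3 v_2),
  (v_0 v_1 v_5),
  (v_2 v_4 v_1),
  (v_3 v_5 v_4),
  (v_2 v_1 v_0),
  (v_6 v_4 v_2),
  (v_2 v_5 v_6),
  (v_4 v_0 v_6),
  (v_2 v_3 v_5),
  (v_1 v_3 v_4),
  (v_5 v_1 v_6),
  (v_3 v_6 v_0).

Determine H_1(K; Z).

Order the vertices as v_0 < v_1 < v_2 < v_3 < v_4 < v_5 < v_6. Listing each simplex with vertices in this order, K has dimension 2 with simplices:

  0-simplices (7): [v_0], [v_1], [v_2], [v_3], [v_4], [v_5], [v_6]
  1-simplices (21): (21 of them)
  2-simplices (14): (14 of them)

Hence C_0 ≅ Z^7, C_1 ≅ Z^21, C_2 ≅ Z^14.

The boundary map ∂_1: C_1 → C_0 sends each edge [p,q] (with p < q) to q − p. For instance
  ∂[v_4,v_5] = [v_5] − [v_4].
The resulting 7×21 matrix has rank 6, and its Smith normal form has invariant factors (1,1,1,1,1,1).

Boundary ∂_2: C_2 → C_1 sends each 2-simplex [p,q,r] to [q,r] − [p,r] + [p,q]. For instance
  ∂[v_1,v_3,v_6] = [v_3,v_6] − [v_1,v_6] + [v_1,v_3],
  ∂[v_3,v_4,v_5] = [v_4,v_5] − [v_3,v_5] + [v_3,v_4].
This gives a 21×14 integer matrix of rank 13; reducing to Smith normal form yields diagonal entries (1,1,1,1,1,1,1,1,1,1,1,1,1).

Now H_k = ker ∂_k / im ∂_{k+1}, so:

  H_1: rank ker ∂_1 − rank ∂_2 = (21 − 6) − 13 = 2, and the invariant factors of ∂_2 are all 1, so H_1 = Z^2.

H_1 = Z^2.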